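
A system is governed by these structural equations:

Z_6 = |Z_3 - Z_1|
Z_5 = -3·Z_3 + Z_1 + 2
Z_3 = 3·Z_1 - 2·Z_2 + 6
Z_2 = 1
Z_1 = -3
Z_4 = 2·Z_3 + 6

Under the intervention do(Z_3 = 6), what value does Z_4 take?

18

The intervention breaks the incoming arrows to Z_3: Z_3 = 3·Z_1 - 2·Z_2 + 6 no longer applies, and Z_3 = 6.
Z_4 = 2·Z_3 + 6  [with Z_3=6]  = 18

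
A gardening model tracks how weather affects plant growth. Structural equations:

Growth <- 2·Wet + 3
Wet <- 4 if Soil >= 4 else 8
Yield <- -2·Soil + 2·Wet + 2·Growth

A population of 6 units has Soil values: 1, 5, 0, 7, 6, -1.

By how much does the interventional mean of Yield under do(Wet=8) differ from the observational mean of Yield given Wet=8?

-6

do(Wet=8) breaks Wet's dependence on Soil. With Wet=8 fixed, Yield across the units is 52, 44, 54, 40, 42, 56, mean 48.
E[Yield|Wet=8] averages over only the 3 units with Wet=8 (Soil = 1, 0, -1): Yield = 52, 54, 56, mean 54.
Difference = 48 − 54 = -6.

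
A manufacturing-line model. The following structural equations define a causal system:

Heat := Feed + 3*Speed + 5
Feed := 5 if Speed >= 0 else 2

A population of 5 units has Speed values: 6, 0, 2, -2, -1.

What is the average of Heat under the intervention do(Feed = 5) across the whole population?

Under do(Feed=5), Feed's equation is replaced by Feed=5 for every unit. Per-unit Heat: 28, 10, 16, 4, 7. Mean = 13.

13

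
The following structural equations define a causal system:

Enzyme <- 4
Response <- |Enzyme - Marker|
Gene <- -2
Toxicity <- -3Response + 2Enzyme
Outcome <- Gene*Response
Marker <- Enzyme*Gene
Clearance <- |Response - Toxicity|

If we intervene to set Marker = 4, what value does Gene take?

-2

Under do(Marker=4), the mechanism Marker <- Enzyme*Gene is discarded; Marker is fixed at 4.
Gene is not downstream of the intervention, so its value is determined by the original equations.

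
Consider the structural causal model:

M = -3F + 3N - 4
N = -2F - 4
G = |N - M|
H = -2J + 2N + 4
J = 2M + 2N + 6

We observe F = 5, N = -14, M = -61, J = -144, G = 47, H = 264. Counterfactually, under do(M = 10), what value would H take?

-20

The intervention breaks the incoming arrows to M: M = -3F + 3N - 4 no longer applies, and M = 10.
N = -2F - 4  [with F=5]  = -14
J = 2M + 2N + 6  [with M=10, N=-14]  = -2
H = -2J + 2N + 4  [with J=-2, N=-14]  = -20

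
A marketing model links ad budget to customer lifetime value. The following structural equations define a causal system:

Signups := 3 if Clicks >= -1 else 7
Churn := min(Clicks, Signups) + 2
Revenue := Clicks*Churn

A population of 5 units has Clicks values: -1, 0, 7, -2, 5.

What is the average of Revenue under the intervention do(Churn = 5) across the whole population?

9

Every unit gets Churn=5 under the intervention. Revenue values become -5, 0, 35, -10, 25; E[Revenue|do(Churn=5)] = 9.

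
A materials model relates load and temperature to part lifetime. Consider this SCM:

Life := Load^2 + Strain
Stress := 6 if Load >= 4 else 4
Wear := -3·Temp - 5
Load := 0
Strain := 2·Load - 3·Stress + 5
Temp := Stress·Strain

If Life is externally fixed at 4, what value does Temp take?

-28

do(Life=4) replaces the equation Life := Load^2 + Strain with the constant Life = 4.
No directed path runs from Life to Temp, so Temp keeps its natural value.
Stress = 6 if Load >= 4 else 4  [with Load=0]  = 4
Strain = 2·Load - 3·Stress + 5  [with Load=0, Stress=4]  = -7
Temp = Stress·Strain  [with Stress=4, Strain=-7]  = -28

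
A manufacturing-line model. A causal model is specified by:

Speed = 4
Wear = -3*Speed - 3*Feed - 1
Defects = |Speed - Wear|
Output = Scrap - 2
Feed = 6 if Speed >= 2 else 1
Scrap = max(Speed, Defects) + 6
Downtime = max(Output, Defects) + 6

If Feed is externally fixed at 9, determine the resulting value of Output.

Under do(Feed=9), the mechanism Feed = 6 if Speed >= 2 else 1 is discarded; Feed is fixed at 9.
Wear = -3*Speed - 3*Feed - 1  [with Speed=4, Feed=9]  = -40
Defects = |Speed - Wear|  [with Speed=4, Wear=-40]  = 44
Scrap = max(Speed, Defects) + 6  [with Speed=4, Defects=44]  = 50
Output = Scrap - 2  [with Scrap=50]  = 48

48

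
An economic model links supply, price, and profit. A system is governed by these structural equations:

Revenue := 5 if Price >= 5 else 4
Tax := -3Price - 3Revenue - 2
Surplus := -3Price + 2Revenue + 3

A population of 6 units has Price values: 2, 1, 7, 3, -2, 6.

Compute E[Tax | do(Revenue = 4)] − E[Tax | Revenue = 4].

-5.5

The intervention sets Revenue=4 in all 6 units regardless of Price. Recomputing Tax per unit gives -20, -17, -35, -23, -8, -32; average -22.5.
Observing Revenue=4 restricts to units where Revenue's equation naturally yields 4: Price ∈ {2, 1, 3, -2}. In that subpopulation Tax = -20, -17, -23, -8, mean -17.
Difference = -22.5 − (-17) = -5.5.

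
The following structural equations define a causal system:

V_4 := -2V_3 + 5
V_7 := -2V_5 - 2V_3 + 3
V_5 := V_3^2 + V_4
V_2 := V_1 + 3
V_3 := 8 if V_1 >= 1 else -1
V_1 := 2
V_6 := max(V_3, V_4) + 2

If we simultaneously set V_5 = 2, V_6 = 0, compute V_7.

Under do(V_5 = 2, V_6 = 0), each intervened variable's structural equation is replaced by its fixed value.
V_3 = 8 if V_1 >= 1 else -1  [with V_1=2]  = 8
V_7 = -2V_5 - 2V_3 + 3  [with V_5=2, V_3=8]  = -17

-17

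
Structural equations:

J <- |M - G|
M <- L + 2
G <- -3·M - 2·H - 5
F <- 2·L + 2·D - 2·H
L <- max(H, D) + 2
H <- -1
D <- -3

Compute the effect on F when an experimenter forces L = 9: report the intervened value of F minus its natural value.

16

The intervention breaks the incoming arrows to L: L <- max(H, D) + 2 no longer applies, and L = 9.
F = 2·L + 2·D - 2·H  [with L=9, D=-3, H=-1]  = 14
Without intervention: L = max(H, D) + 2  [with H=-1, D=-3]  = 1; F = 2·L + 2·D - 2·H  [with L=1, D=-3, H=-1]  = -2.
Change = 14 − (-2) = 16.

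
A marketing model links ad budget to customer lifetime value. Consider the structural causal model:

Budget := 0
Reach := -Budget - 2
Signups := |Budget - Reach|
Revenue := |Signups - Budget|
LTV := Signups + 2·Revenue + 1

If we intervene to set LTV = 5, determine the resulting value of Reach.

-2

Under do(LTV=5), the mechanism LTV := Signups + 2·Revenue + 1 is discarded; LTV is fixed at 5.
No directed path runs from LTV to Reach, so Reach keeps its natural value.
Reach = -Budget - 2  [with Budget=0]  = -2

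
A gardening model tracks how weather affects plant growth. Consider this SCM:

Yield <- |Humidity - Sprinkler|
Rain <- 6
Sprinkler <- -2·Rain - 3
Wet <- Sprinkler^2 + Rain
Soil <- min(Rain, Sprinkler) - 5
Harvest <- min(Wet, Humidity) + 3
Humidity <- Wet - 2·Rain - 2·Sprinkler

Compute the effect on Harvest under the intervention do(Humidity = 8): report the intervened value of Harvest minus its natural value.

-223

Under do(Humidity=8), the mechanism Humidity <- Wet - 2·Rain - 2·Sprinkler is discarded; Humidity is fixed at 8.
Sprinkler = -2·Rain - 3  [with Rain=6]  = -15
Wet = Sprinkler^2 + Rain  [with Sprinkler=-15, Rain=6]  = 231
Harvest = min(Wet, Humidity) + 3  [with Wet=231, Humidity=8]  = 11
Without intervention: Sprinkler = -2·Rain - 3  [with Rain=6]  = -15; Wet = Sprinkler^2 + Rain  [with Sprinkler=-15, Rain=6]  = 231; Humidity = Wet - 2·Rain - 2·Sprinkler  [with Wet=231, Rain=6, Sprinkler=-15]  = 249; Harvest = min(Wet, Humidity) + 3  [with Wet=231, Humidity=249]  = 234.
Change = 11 − 234 = -223.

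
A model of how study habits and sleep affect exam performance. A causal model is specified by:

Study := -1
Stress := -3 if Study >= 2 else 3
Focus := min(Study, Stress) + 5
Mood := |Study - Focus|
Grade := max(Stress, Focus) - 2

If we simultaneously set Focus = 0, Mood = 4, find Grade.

Setting Focus = 0, Mood = 4 by intervention discards those variables' equations.
Stress = -3 if Study >= 2 else 3  [with Study=-1]  = 3
Grade = max(Stress, Focus) - 2  [with Stress=3, Focus=0]  = 1

1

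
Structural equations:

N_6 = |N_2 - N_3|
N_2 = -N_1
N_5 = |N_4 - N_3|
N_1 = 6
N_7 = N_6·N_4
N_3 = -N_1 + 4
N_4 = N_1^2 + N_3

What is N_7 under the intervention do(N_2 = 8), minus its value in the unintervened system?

Under do(N_2=8), the mechanism N_2 = -N_1 is discarded; N_2 is fixed at 8.
N_3 = -N_1 + 4  [with N_1=6]  = -2
N_4 = N_1^2 + N_3  [with N_1=6, N_3=-2]  = 34
N_6 = |N_2 - N_3|  [with N_2=8, N_3=-2]  = 10
N_7 = N_6·N_4  [with N_6=10, N_4=34]  = 340
Without intervention: N_2 = -N_1  [with N_1=6]  = -6; N_3 = -N_1 + 4  [with N_1=6]  = -2; N_4 = N_1^2 + N_3  [with N_1=6, N_3=-2]  = 34; N_6 = |N_2 - N_3|  [with N_2=-6, N_3=-2]  = 4; N_7 = N_6·N_4  [with N_6=4, N_4=34]  = 136.
Change = 340 − 136 = 204.

204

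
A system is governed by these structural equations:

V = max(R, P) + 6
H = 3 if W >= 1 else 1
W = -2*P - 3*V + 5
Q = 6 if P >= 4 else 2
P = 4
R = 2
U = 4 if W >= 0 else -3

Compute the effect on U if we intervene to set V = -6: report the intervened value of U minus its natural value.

The intervention breaks the incoming arrows to V: V = max(R, P) + 6 no longer applies, and V = -6.
W = -2*P - 3*V + 5  [with P=4, V=-6]  = 15
U = 4 if W >= 0 else -3  [with W=15]  = 4
Without intervention: V = max(R, P) + 6  [with R=2, P=4]  = 10; W = -2*P - 3*V + 5  [with P=4, V=10]  = -33; U = 4 if W >= 0 else -3  [with W=-33]  = -3.
Change = 4 − (-3) = 7.

7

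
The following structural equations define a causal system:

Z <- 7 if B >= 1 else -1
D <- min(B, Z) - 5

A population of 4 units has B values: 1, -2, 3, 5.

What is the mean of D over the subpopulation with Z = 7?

E[D|Z=7] averages over only the 3 units with Z=7 (B = 1, 3, 5): D = -4, -2, 0, mean -2.

-2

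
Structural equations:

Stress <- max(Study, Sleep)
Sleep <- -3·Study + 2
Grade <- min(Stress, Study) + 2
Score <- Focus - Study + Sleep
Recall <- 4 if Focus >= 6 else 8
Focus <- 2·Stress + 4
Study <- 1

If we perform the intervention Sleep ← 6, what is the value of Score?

do(Sleep=6) replaces the equation Sleep <- -3·Study + 2 with the constant Sleep = 6.
Stress = max(Study, Sleep)  [with Study=1, Sleep=6]  = 6
Focus = 2·Stress + 4  [with Stress=6]  = 16
Score = Focus - Study + Sleep  [with Focus=16, Study=1, Sleep=6]  = 21

21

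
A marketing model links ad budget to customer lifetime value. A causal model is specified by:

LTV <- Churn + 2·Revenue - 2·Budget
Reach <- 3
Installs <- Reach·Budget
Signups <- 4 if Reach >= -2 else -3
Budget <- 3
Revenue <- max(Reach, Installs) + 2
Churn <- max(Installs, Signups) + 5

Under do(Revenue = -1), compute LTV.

6

Intervening sets Revenue = -1 and removes its equation (Revenue <- max(Reach, Installs) + 2).
Installs = Reach·Budget  [with Reach=3, Budget=3]  = 9
Signups = 4 if Reach >= -2 else -3  [with Reach=3]  = 4
Churn = max(Installs, Signups) + 5  [with Installs=9, Signups=4]  = 14
LTV = Churn + 2·Revenue - 2·Budget  [with Churn=14, Revenue=-1, Budget=3]  = 6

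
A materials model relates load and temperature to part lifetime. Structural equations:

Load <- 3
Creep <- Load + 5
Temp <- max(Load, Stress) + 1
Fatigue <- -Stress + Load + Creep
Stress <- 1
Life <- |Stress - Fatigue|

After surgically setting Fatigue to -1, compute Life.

The intervention breaks the incoming arrows to Fatigue: Fatigue <- -Stress + Load + Creep no longer applies, and Fatigue = -1.
Life = |Stress - Fatigue|  [with Stress=1, Fatigue=-1]  = 2

2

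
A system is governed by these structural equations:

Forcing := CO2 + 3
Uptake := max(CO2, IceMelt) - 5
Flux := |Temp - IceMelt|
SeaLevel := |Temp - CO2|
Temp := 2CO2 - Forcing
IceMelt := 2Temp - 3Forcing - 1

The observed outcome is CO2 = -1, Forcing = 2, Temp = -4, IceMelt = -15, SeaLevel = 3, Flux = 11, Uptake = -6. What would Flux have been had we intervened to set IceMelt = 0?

Under do(IceMelt=0), the mechanism IceMelt := 2Temp - 3Forcing - 1 is discarded; IceMelt is fixed at 0.
Forcing = CO2 + 3  [with CO2=-1]  = 2
Temp = 2CO2 - Forcing  [with CO2=-1, Forcing=2]  = -4
Flux = |Temp - IceMelt|  [with Temp=-4, IceMelt=0]  = 4

4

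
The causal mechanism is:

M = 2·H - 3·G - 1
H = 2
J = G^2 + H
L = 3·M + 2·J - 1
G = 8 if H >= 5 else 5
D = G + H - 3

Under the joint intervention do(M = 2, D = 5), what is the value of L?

Setting M = 2, D = 5 by intervention discards those variables' equations.
G = 8 if H >= 5 else 5  [with H=2]  = 5
J = G^2 + H  [with G=5, H=2]  = 27
L = 3·M + 2·J - 1  [with M=2, J=27]  = 59

59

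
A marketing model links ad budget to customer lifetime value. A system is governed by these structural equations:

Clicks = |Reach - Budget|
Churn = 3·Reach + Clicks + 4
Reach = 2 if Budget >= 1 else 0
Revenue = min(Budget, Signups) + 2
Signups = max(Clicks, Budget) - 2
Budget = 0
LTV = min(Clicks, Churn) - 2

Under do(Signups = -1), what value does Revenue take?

1

Under do(Signups=-1), the mechanism Signups = max(Clicks, Budget) - 2 is discarded; Signups is fixed at -1.
Revenue = min(Budget, Signups) + 2  [with Budget=0, Signups=-1]  = 1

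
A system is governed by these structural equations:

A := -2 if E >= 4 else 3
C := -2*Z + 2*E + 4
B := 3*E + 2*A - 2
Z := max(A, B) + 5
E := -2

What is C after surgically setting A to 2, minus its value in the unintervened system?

do(A=2) replaces the equation A := -2 if E >= 4 else 3 with the constant A = 2.
B = 3*E + 2*A - 2  [with E=-2, A=2]  = -4
Z = max(A, B) + 5  [with A=2, B=-4]  = 7
C = -2*Z + 2*E + 4  [with Z=7, E=-2]  = -14
Without intervention: A = -2 if E >= 4 else 3  [with E=-2]  = 3; B = 3*E + 2*A - 2  [with E=-2, A=3]  = -2; Z = max(A, B) + 5  [with A=3, B=-2]  = 8; C = -2*Z + 2*E + 4  [with Z=8, E=-2]  = -16.
Change = -14 − (-16) = 2.

2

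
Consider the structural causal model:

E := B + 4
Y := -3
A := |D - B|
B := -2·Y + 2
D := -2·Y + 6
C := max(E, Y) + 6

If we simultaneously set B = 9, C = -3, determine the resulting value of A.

3

Setting B = 9, C = -3 by intervention discards those variables' equations.
D = -2·Y + 6  [with Y=-3]  = 12
A = |D - B|  [with D=12, B=9]  = 3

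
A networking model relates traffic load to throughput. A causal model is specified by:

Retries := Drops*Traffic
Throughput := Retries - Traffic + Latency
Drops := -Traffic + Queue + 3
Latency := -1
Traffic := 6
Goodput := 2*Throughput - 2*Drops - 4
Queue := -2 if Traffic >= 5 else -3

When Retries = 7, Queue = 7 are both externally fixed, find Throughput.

The joint intervention fixes Retries = 7, Queue = 7, removing each variable's own equation.
Throughput = Retries - Traffic + Latency  [with Retries=7, Traffic=6, Latency=-1]  = 0

0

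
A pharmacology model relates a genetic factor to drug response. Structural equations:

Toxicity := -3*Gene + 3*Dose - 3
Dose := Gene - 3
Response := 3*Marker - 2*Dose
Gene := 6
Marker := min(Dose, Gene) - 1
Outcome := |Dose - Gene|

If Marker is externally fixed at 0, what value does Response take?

The intervention breaks the incoming arrows to Marker: Marker := min(Dose, Gene) - 1 no longer applies, and Marker = 0.
Dose = Gene - 3  [with Gene=6]  = 3
Response = 3*Marker - 2*Dose  [with Marker=0, Dose=3]  = -6

-6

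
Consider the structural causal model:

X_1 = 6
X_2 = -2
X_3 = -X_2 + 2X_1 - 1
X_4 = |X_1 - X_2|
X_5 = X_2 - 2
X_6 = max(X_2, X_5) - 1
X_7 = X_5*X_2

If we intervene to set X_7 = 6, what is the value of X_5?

The intervention breaks the incoming arrows to X_7: X_7 = X_5*X_2 no longer applies, and X_7 = 6.
X_5 is not downstream of the intervention, so its value is determined by the original equations.
X_5 = X_2 - 2  [with X_2=-2]  = -4

-4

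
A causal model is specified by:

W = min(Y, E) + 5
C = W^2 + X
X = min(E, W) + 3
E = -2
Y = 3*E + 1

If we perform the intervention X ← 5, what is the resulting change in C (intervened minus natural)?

Intervening sets X = 5 and removes its equation (X = min(E, W) + 3).
Y = 3*E + 1  [with E=-2]  = -5
W = min(Y, E) + 5  [with Y=-5, E=-2]  = 0
C = W^2 + X  [with W=0, X=5]  = 5
Without intervention: Y = 3*E + 1  [with E=-2]  = -5; W = min(Y, E) + 5  [with Y=-5, E=-2]  = 0; X = min(E, W) + 3  [with E=-2, W=0]  = 1; C = W^2 + X  [with W=0, X=1]  = 1.
Change = 5 − 1 = 4.

4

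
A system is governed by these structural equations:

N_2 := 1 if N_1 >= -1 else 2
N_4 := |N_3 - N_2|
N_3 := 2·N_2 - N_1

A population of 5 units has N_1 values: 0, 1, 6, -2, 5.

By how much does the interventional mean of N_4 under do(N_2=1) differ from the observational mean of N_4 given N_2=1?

0.1

Every unit gets N_2=1 under the intervention. N_4 values become 1, 0, 5, 3, 4; E[N_4|do(N_2=1)] = 2.6.
E[N_4|N_2=1] averages over only the 4 units with N_2=1 (N_1 = 0, 1, 6, 5): N_4 = 1, 0, 5, 4, mean 2.5.
Difference = 2.6 − 2.5 = 0.1.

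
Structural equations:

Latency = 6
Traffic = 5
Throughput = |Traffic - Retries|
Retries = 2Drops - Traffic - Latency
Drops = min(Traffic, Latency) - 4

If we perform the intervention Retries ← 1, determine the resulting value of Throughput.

4

Intervening sets Retries = 1 and removes its equation (Retries = 2Drops - Traffic - Latency).
Throughput = |Traffic - Retries|  [with Traffic=5, Retries=1]  = 4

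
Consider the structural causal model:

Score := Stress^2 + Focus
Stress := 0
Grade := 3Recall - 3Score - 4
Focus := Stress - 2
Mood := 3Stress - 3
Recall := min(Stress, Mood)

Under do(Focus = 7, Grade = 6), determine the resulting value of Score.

7

The joint intervention fixes Focus = 7, Grade = 6, removing each variable's own equation.
Score = Stress^2 + Focus  [with Stress=0, Focus=7]  = 7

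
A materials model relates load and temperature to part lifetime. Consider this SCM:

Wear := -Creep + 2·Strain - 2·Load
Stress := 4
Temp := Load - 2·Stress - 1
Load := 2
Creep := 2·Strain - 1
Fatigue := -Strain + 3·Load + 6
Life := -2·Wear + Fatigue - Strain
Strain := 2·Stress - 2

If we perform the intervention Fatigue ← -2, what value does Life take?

-2

do(Fatigue=-2) replaces the equation Fatigue := -Strain + 3·Load + 6 with the constant Fatigue = -2.
Strain = 2·Stress - 2  [with Stress=4]  = 6
Creep = 2·Strain - 1  [with Strain=6]  = 11
Wear = -Creep + 2·Strain - 2·Load  [with Creep=11, Strain=6, Load=2]  = -3
Life = -2·Wear + Fatigue - Strain  [with Wear=-3, Fatigue=-2, Strain=6]  = -2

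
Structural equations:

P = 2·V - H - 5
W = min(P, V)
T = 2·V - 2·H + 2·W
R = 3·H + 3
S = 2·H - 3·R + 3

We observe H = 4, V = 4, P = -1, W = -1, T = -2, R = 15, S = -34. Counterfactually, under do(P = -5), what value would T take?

do(P=-5) replaces the equation P = 2·V - H - 5 with the constant P = -5.
W = min(P, V)  [with P=-5, V=4]  = -5
T = 2·V - 2·H + 2·W  [with V=4, H=4, W=-5]  = -10

-10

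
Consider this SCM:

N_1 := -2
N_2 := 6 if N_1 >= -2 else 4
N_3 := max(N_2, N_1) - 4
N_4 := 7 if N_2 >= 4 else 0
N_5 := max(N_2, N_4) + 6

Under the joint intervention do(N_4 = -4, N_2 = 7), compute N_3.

Setting N_4 = -4, N_2 = 7 by intervention discards those variables' equations.
N_3 = max(N_2, N_1) - 4  [with N_2=7, N_1=-2]  = 3

3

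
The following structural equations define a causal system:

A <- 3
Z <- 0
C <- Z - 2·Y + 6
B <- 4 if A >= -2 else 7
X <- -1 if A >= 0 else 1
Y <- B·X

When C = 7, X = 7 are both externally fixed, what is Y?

28

Under do(C = 7, X = 7), each intervened variable's structural equation is replaced by its fixed value.
B = 4 if A >= -2 else 7  [with A=3]  = 4
Y = B·X  [with B=4, X=7]  = 28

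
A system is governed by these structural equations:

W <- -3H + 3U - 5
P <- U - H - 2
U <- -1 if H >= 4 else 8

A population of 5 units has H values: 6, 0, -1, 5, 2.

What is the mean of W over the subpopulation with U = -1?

E[W|U=-1] averages over only the 2 units with U=-1 (H = 6, 5): W = -26, -23, mean -24.5.

-24.5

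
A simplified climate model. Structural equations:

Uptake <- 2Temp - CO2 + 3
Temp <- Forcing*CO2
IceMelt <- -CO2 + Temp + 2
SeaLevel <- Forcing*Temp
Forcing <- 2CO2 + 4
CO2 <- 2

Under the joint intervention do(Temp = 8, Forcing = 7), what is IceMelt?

8

The joint intervention fixes Temp = 8, Forcing = 7, removing each variable's own equation.
IceMelt = -CO2 + Temp + 2  [with CO2=2, Temp=8]  = 8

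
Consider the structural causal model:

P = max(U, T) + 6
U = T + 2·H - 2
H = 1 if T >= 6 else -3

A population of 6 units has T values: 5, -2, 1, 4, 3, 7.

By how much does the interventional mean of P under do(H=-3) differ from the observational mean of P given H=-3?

Every unit gets H=-3 under the intervention. P values become 11, 4, 7, 10, 9, 13; E[P|do(H=-3)] = 9.
E[P|H=-3] averages over only the 5 units with H=-3 (T = 5, -2, 1, 4, 3): P = 11, 4, 7, 10, 9, mean 8.2.
Difference = 9 − 8.2 = 0.8.

0.8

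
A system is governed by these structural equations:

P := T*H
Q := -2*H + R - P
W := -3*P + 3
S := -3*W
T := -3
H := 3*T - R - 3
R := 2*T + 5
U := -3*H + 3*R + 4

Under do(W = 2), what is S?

Intervening sets W = 2 and removes its equation (W := -3*P + 3).
S = -3*W  [with W=2]  = -6

-6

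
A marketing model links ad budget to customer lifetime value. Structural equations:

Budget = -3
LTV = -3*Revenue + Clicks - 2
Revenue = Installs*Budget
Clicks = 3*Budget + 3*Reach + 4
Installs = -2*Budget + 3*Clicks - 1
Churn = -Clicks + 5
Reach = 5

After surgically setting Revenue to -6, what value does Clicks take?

10

do(Revenue=-6) replaces the equation Revenue = Installs*Budget with the constant Revenue = -6.
Clicks is not downstream of the intervention, so its value is determined by the original equations.
Clicks = 3*Budget + 3*Reach + 4  [with Budget=-3, Reach=5]  = 10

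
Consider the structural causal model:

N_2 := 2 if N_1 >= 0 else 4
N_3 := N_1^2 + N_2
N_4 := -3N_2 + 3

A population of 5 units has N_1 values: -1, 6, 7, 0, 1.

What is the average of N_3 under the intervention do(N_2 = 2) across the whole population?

19.4

Every unit gets N_2=2 under the intervention. N_3 values become 3, 38, 51, 2, 3; E[N_3|do(N_2=2)] = 19.4.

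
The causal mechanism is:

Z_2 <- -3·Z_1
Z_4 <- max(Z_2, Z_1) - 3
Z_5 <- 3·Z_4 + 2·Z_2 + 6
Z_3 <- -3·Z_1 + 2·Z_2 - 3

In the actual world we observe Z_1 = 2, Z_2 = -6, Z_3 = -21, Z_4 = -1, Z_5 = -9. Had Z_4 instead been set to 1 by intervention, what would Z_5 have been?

-3

Intervening sets Z_4 = 1 and removes its equation (Z_4 <- max(Z_2, Z_1) - 3).
Z_2 = -3·Z_1  [with Z_1=2]  = -6
Z_5 = 3·Z_4 + 2·Z_2 + 6  [with Z_4=1, Z_2=-6]  = -3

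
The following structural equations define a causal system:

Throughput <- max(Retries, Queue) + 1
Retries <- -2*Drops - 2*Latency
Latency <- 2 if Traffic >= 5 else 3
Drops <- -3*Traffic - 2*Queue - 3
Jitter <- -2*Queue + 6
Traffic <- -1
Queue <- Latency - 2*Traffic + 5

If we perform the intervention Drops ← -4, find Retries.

Intervening sets Drops = -4 and removes its equation (Drops <- -3*Traffic - 2*Queue - 3).
Latency = 2 if Traffic >= 5 else 3  [with Traffic=-1]  = 3
Retries = -2*Drops - 2*Latency  [with Drops=-4, Latency=3]  = 2

2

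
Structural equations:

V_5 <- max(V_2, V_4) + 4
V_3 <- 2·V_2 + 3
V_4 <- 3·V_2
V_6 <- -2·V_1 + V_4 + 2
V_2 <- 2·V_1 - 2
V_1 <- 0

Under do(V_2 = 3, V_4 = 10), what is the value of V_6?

12

The joint intervention fixes V_2 = 3, V_4 = 10, removing each variable's own equation.
V_6 = -2·V_1 + V_4 + 2  [with V_1=0, V_4=10]  = 12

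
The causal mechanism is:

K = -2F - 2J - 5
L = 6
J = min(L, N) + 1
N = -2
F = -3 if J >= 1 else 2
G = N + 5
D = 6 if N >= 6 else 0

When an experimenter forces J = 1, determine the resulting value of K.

do(J=1) replaces the equation J = min(L, N) + 1 with the constant J = 1.
F = -3 if J >= 1 else 2  [with J=1]  = -3
K = -2F - 2J - 5  [with F=-3, J=1]  = -1

-1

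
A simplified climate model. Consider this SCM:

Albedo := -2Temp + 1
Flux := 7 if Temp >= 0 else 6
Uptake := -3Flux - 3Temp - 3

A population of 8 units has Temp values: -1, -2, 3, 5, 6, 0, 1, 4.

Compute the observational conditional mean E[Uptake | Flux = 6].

Conditioning on Flux=6 selects the 2 unit(s) with Temp ∈ {-1, -2}. Their Uptake values: -18, -15. Mean = -16.5.

-16.5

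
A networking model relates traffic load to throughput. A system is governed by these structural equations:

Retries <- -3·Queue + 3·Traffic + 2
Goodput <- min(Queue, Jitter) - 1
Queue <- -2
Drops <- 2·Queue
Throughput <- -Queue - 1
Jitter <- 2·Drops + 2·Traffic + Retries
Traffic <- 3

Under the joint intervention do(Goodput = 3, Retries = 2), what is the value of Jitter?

Under do(Goodput = 3, Retries = 2), each intervened variable's structural equation is replaced by its fixed value.
Drops = 2·Queue  [with Queue=-2]  = -4
Jitter = 2·Drops + 2·Traffic + Retries  [with Drops=-4, Traffic=3, Retries=2]  = 0

0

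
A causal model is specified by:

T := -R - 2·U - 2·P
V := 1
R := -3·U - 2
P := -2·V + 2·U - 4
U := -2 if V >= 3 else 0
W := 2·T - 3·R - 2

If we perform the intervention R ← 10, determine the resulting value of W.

The intervention breaks the incoming arrows to R: R := -3·U - 2 no longer applies, and R = 10.
U = -2 if V >= 3 else 0  [with V=1]  = 0
P = -2·V + 2·U - 4  [with V=1, U=0]  = -6
T = -R - 2·U - 2·P  [with R=10, U=0, P=-6]  = 2
W = 2·T - 3·R - 2  [with T=2, R=10]  = -28

-28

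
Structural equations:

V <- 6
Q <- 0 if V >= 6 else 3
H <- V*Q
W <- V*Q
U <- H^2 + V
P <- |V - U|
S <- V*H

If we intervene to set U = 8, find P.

The intervention breaks the incoming arrows to U: U <- H^2 + V no longer applies, and U = 8.
P = |V - U|  [with V=6, U=8]  = 2

2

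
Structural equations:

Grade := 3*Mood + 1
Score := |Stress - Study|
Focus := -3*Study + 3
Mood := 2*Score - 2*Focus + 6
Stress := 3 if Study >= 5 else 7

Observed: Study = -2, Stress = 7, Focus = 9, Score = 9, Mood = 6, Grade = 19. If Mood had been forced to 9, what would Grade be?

28

The intervention breaks the incoming arrows to Mood: Mood := 2*Score - 2*Focus + 6 no longer applies, and Mood = 9.
Grade = 3*Mood + 1  [with Mood=9]  = 28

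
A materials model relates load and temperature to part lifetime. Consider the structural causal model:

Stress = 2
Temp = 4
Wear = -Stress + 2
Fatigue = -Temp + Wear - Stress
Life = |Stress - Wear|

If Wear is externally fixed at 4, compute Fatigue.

-2

The intervention breaks the incoming arrows to Wear: Wear = -Stress + 2 no longer applies, and Wear = 4.
Fatigue = -Temp + Wear - Stress  [with Temp=4, Wear=4, Stress=2]  = -2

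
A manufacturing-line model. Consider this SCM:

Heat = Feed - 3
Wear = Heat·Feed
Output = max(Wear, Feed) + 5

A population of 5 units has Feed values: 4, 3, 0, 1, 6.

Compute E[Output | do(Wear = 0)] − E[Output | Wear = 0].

do(Wear=0) breaks Wear's dependence on Feed. With Wear=0 fixed, Output across the units is 9, 8, 5, 6, 11, mean 7.8.
Observing Wear=0 restricts to units where Wear's equation naturally yields 0: Feed ∈ {3, 0}. In that subpopulation Output = 8, 5, mean 6.5.
Difference = 7.8 − 6.5 = 1.3.

1.3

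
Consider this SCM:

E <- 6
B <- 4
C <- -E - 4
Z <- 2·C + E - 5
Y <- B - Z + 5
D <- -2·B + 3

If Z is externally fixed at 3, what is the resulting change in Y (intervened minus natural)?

Intervening sets Z = 3 and removes its equation (Z <- 2·C + E - 5).
Y = B - Z + 5  [with B=4, Z=3]  = 6
Without intervention: C = -E - 4  [with E=6]  = -10; Z = 2·C + E - 5  [with C=-10, E=6]  = -19; Y = B - Z + 5  [with B=4, Z=-19]  = 28.
Change = 6 − 28 = -22.

-22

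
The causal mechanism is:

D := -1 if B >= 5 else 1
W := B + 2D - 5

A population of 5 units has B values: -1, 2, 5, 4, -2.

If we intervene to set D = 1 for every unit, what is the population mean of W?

-1.4

The intervention sets D=1 in all 5 units regardless of B. Recomputing W per unit gives -4, -1, 2, 1, -5; average -1.4.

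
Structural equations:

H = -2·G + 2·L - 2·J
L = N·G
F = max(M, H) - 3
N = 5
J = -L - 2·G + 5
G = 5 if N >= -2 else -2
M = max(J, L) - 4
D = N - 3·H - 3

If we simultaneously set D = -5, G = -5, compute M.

36

Under do(D = -5, G = -5), each intervened variable's structural equation is replaced by its fixed value.
L = N·G  [with N=5, G=-5]  = -25
J = -L - 2·G + 5  [with L=-25, G=-5]  = 40
M = max(J, L) - 4  [with J=40, L=-25]  = 36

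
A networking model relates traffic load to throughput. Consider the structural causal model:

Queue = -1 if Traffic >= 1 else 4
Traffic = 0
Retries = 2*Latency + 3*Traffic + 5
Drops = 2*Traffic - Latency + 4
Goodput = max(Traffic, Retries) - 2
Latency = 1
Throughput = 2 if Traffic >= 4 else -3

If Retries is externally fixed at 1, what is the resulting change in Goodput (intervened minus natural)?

Under do(Retries=1), the mechanism Retries = 2*Latency + 3*Traffic + 5 is discarded; Retries is fixed at 1.
Goodput = max(Traffic, Retries) - 2  [with Traffic=0, Retries=1]  = -1
Without intervention: Retries = 2*Latency + 3*Traffic + 5  [with Latency=1, Traffic=0]  = 7; Goodput = max(Traffic, Retries) - 2  [with Traffic=0, Retries=7]  = 5.
Change = -1 − 5 = -6.

-6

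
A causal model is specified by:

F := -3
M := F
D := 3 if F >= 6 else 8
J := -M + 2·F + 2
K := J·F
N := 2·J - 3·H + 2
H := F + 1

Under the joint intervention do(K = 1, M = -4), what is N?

Under do(K = 1, M = -4), each intervened variable's structural equation is replaced by its fixed value.
J = -M + 2·F + 2  [with M=-4, F=-3]  = 0
H = F + 1  [with F=-3]  = -2
N = 2·J - 3·H + 2  [with J=0, H=-2]  = 8

8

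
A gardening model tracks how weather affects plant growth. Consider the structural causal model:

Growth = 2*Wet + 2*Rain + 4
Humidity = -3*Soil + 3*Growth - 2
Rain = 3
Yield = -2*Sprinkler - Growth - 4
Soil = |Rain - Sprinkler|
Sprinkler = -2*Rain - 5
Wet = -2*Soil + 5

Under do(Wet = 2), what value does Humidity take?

Under do(Wet=2), the mechanism Wet = -2*Soil + 5 is discarded; Wet is fixed at 2.
Sprinkler = -2*Rain - 5  [with Rain=3]  = -11
Soil = |Rain - Sprinkler|  [with Rain=3, Sprinkler=-11]  = 14
Growth = 2*Wet + 2*Rain + 4  [with Wet=2, Rain=3]  = 14
Humidity = -3*Soil + 3*Growth - 2  [with Soil=14, Growth=14]  = -2

-2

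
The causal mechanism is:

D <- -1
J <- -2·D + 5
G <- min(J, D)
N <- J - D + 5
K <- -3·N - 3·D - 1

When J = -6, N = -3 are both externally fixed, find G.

-6

The joint intervention fixes J = -6, N = -3, removing each variable's own equation.
G = min(J, D)  [with J=-6, D=-1]  = -6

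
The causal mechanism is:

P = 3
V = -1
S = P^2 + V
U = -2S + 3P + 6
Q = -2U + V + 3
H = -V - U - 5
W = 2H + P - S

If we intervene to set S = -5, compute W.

-50

The intervention breaks the incoming arrows to S: S = P^2 + V no longer applies, and S = -5.
U = -2S + 3P + 6  [with S=-5, P=3]  = 25
H = -V - U - 5  [with V=-1, U=25]  = -29
W = 2H + P - S  [with H=-29, P=3, S=-5]  = -50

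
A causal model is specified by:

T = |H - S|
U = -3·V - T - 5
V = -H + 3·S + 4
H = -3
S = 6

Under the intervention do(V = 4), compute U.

Intervening sets V = 4 and removes its equation (V = -H + 3·S + 4).
T = |H - S|  [with H=-3, S=6]  = 9
U = -3·V - T - 5  [with V=4, T=9]  = -26

-26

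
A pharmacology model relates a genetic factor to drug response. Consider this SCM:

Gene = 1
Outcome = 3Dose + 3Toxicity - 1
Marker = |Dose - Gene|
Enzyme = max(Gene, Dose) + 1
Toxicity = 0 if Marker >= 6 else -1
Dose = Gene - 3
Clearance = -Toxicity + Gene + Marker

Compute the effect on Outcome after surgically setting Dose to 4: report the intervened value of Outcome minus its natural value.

18

Under do(Dose=4), the mechanism Dose = Gene - 3 is discarded; Dose is fixed at 4.
Marker = |Dose - Gene|  [with Dose=4, Gene=1]  = 3
Toxicity = 0 if Marker >= 6 else -1  [with Marker=3]  = -1
Outcome = 3Dose + 3Toxicity - 1  [with Dose=4, Toxicity=-1]  = 8
Without intervention: Dose = Gene - 3  [with Gene=1]  = -2; Marker = |Dose - Gene|  [with Dose=-2, Gene=1]  = 3; Toxicity = 0 if Marker >= 6 else -1  [with Marker=3]  = -1; Outcome = 3Dose + 3Toxicity - 1  [with Dose=-2, Toxicity=-1]  = -10.
Change = 8 − (-10) = 18.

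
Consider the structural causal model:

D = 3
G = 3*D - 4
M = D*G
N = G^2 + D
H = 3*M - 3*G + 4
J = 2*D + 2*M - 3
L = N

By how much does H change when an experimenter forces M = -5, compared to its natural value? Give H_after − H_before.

do(M=-5) replaces the equation M = D*G with the constant M = -5.
G = 3*D - 4  [with D=3]  = 5
H = 3*M - 3*G + 4  [with M=-5, G=5]  = -26
Without intervention: G = 3*D - 4  [with D=3]  = 5; M = D*G  [with D=3, G=5]  = 15; H = 3*M - 3*G + 4  [with M=15, G=5]  = 34.
Change = -26 − 34 = -60.

-60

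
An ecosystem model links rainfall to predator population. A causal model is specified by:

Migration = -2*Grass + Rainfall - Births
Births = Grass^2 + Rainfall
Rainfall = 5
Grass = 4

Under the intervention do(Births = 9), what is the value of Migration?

-12

The intervention breaks the incoming arrows to Births: Births = Grass^2 + Rainfall no longer applies, and Births = 9.
Migration = -2*Grass + Rainfall - Births  [with Grass=4, Rainfall=5, Births=9]  = -12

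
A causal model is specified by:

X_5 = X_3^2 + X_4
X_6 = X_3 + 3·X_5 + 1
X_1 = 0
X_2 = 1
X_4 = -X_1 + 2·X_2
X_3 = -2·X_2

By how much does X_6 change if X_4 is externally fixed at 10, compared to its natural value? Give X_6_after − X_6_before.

Under do(X_4=10), the mechanism X_4 = -X_1 + 2·X_2 is discarded; X_4 is fixed at 10.
X_3 = -2·X_2  [with X_2=1]  = -2
X_5 = X_3^2 + X_4  [with X_3=-2, X_4=10]  = 14
X_6 = X_3 + 3·X_5 + 1  [with X_3=-2, X_5=14]  = 41
Without intervention: X_3 = -2·X_2  [with X_2=1]  = -2; X_4 = -X_1 + 2·X_2  [with X_1=0, X_2=1]  = 2; X_5 = X_3^2 + X_4  [with X_3=-2, X_4=2]  = 6; X_6 = X_3 + 3·X_5 + 1  [with X_3=-2, X_5=6]  = 17.
Change = 41 − 17 = 24.

24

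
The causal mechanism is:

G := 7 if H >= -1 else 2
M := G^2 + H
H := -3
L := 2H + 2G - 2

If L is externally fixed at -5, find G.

2

The intervention breaks the incoming arrows to L: L := 2H + 2G - 2 no longer applies, and L = -5.
Since G is not a descendant of the intervened variable, it is unaffected.
G = 7 if H >= -1 else 2  [with H=-3]  = 2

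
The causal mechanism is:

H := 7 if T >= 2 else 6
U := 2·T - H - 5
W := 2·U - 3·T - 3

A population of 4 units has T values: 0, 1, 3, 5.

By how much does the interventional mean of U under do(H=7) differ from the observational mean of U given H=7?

Every unit gets H=7 under the intervention. U values become -12, -10, -6, -2; E[U|do(H=7)] = -7.5.
Observing H=7 restricts to units where H's equation naturally yields 7: T ∈ {3, 5}. In that subpopulation U = -6, -2, mean -4.
Difference = -7.5 − (-4) = -3.5.

-3.5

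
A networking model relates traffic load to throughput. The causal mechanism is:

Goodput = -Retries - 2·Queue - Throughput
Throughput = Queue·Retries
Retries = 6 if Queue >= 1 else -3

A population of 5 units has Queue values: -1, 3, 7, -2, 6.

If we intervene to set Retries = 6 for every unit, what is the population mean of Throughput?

do(Retries=6) breaks Retries's dependence on Queue. With Retries=6 fixed, Throughput across the units is -6, 18, 42, -12, 36, mean 15.6.

15.6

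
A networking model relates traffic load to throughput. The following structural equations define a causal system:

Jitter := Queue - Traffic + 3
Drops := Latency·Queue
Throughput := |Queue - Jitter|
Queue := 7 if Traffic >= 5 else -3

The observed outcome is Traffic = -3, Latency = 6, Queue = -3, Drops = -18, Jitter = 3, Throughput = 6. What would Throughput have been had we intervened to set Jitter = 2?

The intervention breaks the incoming arrows to Jitter: Jitter := Queue - Traffic + 3 no longer applies, and Jitter = 2.
Queue = 7 if Traffic >= 5 else -3  [with Traffic=-3]  = -3
Throughput = |Queue - Jitter|  [with Queue=-3, Jitter=2]  = 5

5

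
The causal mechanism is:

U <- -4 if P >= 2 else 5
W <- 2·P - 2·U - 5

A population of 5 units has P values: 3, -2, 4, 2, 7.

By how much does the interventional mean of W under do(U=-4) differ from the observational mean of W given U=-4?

-2.4

Every unit gets U=-4 under the intervention. W values become 9, -1, 11, 7, 17; E[W|do(U=-4)] = 8.6.
Conditioning on U=-4 selects the 4 unit(s) with P ∈ {3, 4, 2, 7}. Their W values: 9, 11, 7, 17. Mean = 11.
Difference = 8.6 − 11 = -2.4.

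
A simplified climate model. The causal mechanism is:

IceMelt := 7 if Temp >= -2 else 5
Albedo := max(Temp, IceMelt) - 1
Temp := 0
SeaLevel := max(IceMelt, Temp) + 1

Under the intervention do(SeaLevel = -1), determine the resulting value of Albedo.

6

Under do(SeaLevel=-1), the mechanism SeaLevel := max(IceMelt, Temp) + 1 is discarded; SeaLevel is fixed at -1.
Since Albedo is not a descendant of the intervened variable, it is unaffected.
IceMelt = 7 if Temp >= -2 else 5  [with Temp=0]  = 7
Albedo = max(Temp, IceMelt) - 1  [with Temp=0, IceMelt=7]  = 6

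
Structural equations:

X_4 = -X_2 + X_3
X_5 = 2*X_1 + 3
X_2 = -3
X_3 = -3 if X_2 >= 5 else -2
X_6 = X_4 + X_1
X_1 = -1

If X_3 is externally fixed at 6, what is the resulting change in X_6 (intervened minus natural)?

The intervention breaks the incoming arrows to X_3: X_3 = -3 if X_2 >= 5 else -2 no longer applies, and X_3 = 6.
X_4 = -X_2 + X_3  [with X_2=-3, X_3=6]  = 9
X_6 = X_4 + X_1  [with X_4=9, X_1=-1]  = 8
Without intervention: X_3 = -3 if X_2 >= 5 else -2  [with X_2=-3]  = -2; X_4 = -X_2 + X_3  [with X_2=-3, X_3=-2]  = 1; X_6 = X_4 + X_1  [with X_4=1, X_1=-1]  = 0.
Change = 8 − 0 = 8.

8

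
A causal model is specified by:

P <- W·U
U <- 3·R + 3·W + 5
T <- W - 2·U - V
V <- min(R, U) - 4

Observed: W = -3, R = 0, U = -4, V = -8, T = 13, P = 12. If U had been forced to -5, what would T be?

16

do(U=-5) replaces the equation U <- 3·R + 3·W + 5 with the constant U = -5.
V = min(R, U) - 4  [with R=0, U=-5]  = -9
T = W - 2·U - V  [with W=-3, U=-5, V=-9]  = 16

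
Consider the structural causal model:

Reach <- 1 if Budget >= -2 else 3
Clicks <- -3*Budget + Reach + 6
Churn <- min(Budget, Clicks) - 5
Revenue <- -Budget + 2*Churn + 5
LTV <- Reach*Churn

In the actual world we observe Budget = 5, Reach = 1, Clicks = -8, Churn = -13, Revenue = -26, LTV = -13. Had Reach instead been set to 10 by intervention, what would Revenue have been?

-8

do(Reach=10) replaces the equation Reach <- 1 if Budget >= -2 else 3 with the constant Reach = 10.
Clicks = -3*Budget + Reach + 6  [with Budget=5, Reach=10]  = 1
Churn = min(Budget, Clicks) - 5  [with Budget=5, Clicks=1]  = -4
Revenue = -Budget + 2*Churn + 5  [with Budget=5, Churn=-4]  = -8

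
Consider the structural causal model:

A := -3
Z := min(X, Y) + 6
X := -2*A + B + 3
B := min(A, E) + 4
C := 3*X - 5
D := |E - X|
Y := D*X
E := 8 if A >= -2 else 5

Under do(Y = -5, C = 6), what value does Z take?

The joint intervention fixes Y = -5, C = 6, removing each variable's own equation.
E = 8 if A >= -2 else 5  [with A=-3]  = 5
B = min(A, E) + 4  [with A=-3, E=5]  = 1
X = -2*A + B + 3  [with A=-3, B=1]  = 10
Z = min(X, Y) + 6  [with X=10, Y=-5]  = 1

1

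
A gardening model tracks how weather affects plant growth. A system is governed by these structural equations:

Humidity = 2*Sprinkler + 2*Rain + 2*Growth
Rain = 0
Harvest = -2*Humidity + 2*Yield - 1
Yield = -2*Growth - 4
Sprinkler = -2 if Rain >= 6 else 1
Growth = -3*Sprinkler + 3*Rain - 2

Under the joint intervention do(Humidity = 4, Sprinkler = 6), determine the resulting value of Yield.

The joint intervention fixes Humidity = 4, Sprinkler = 6, removing each variable's own equation.
Growth = -3*Sprinkler + 3*Rain - 2  [with Sprinkler=6, Rain=0]  = -20
Yield = -2*Growth - 4  [with Growth=-20]  = 36

36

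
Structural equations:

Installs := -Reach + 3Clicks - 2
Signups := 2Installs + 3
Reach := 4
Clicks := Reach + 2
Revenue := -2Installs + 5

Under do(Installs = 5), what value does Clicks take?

6

Under do(Installs=5), the mechanism Installs := -Reach + 3Clicks - 2 is discarded; Installs is fixed at 5.
Since Clicks is not a descendant of the intervened variable, it is unaffected.
Clicks = Reach + 2  [with Reach=4]  = 6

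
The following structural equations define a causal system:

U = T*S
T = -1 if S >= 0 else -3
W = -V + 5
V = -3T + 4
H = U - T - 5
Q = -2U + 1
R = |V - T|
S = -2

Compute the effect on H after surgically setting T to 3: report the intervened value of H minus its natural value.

Under do(T=3), the mechanism T = -1 if S >= 0 else -3 is discarded; T is fixed at 3.
U = T*S  [with T=3, S=-2]  = -6
H = U - T - 5  [with U=-6, T=3]  = -14
Without intervention: T = -1 if S >= 0 else -3  [with S=-2]  = -3; U = T*S  [with T=-3, S=-2]  = 6; H = U - T - 5  [with U=6, T=-3]  = 4.
Change = -14 − 4 = -18.

-18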